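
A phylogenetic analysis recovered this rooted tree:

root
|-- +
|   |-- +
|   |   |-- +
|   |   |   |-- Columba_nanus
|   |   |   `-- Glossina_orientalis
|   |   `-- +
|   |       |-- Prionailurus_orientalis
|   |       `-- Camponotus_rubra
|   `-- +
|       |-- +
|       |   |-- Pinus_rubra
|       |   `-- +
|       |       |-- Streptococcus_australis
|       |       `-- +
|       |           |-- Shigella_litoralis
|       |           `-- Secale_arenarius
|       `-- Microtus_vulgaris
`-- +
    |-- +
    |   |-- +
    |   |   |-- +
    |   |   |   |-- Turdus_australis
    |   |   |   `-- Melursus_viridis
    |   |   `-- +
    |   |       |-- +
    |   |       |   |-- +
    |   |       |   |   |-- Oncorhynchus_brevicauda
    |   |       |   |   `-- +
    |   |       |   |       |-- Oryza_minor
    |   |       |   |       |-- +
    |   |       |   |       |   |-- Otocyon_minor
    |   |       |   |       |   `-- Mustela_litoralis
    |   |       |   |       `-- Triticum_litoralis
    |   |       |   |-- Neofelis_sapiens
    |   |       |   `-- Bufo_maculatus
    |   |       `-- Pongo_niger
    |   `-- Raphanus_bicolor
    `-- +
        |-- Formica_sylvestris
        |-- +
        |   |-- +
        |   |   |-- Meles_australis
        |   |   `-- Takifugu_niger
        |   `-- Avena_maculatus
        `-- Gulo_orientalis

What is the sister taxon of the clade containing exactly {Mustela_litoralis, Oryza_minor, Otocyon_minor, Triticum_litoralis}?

Oncorhynchus_brevicauda

The clade containing exactly {Mustela_litoralis, Oryza_minor, Otocyon_minor, Triticum_litoralis} attaches to the tree at the node subtending (Oncorhynchus_brevicauda,(Oryza_minor,(Otocyon_minor,Mustela_litoralis),Triticum_litoralis)).
The other lineage descending from that same node — the sister group — is the single tip Oncorhynchus_brevicauda.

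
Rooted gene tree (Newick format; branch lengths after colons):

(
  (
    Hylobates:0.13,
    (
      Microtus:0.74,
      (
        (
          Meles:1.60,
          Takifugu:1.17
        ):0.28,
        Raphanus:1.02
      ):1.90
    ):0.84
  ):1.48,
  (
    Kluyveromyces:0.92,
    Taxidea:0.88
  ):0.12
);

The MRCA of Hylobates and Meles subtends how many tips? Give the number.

5

The MRCA of Hylobates and Meles is the node subtending (Hylobates,(Microtus,((Meles,Takifugu),Raphanus))).
That clade contains 5 terminal taxa: Hylobates, Meles, Microtus, Raphanus, Takifugu.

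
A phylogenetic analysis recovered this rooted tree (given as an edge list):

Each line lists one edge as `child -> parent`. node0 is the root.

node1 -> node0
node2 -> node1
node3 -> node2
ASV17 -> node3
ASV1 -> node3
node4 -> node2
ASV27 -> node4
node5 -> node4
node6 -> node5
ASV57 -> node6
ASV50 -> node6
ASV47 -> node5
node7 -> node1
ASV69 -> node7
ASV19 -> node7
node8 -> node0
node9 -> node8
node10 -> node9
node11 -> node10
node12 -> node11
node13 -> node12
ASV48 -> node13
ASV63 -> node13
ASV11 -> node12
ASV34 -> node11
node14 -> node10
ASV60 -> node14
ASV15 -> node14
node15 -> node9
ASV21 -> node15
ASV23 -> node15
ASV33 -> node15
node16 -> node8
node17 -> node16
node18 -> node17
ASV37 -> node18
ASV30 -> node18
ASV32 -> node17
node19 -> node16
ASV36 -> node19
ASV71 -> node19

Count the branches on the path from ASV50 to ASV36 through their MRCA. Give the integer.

10

The MRCA of ASV50 and ASV36 is the root of the tree.
From ASV50 up to that node: 6 branches. From ASV36 up to the same node: 4 branches. Total: 6 + 4 = 10.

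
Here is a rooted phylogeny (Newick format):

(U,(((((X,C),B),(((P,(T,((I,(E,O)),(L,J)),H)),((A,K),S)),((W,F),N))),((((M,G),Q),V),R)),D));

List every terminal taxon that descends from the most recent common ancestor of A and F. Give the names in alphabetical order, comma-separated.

A, E, F, H, I, J, K, L, N, O, P, S, T, W

Tracing A: it sits inside (A,K).
Tracing F: it sits inside (W,F).
The smallest clade enclosing both is (((P,(T,((I,(E,O)),(L,J)),H)),((A,K),S)),((W,F),N)); the answer is its 14 terminal taxa in alphabetical order.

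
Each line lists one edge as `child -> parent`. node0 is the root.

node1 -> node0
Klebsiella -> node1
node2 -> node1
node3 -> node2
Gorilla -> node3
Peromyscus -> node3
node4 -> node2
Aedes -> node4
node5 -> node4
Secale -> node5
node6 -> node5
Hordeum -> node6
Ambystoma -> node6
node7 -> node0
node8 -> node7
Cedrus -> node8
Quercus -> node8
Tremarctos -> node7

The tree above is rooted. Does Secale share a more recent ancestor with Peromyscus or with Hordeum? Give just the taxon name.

The MRCA of Secale and Hordeum subtends (Secale,(Hordeum,Ambystoma)) (3 taxa).
The MRCA of Secale and Peromyscus subtends ((Gorilla,Peromyscus),(Aedes,(Secale,(Hordeum,Ambystoma)))) (6 taxa).
The first is nested inside the second, so Secale shares a more recent common ancestor with Hordeum.

Hordeum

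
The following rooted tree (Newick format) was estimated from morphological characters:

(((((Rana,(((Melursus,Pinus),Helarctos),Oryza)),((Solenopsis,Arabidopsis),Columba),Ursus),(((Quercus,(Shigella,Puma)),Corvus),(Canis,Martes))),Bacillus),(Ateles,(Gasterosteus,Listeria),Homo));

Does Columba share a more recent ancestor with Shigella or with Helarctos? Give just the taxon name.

The MRCA of Columba and Helarctos subtends ((Rana,(((Melursus,Pinus),Helarctos),Oryza)),((Solenopsis,Arabidopsis),Columba),Ursus) (9 taxa).
The MRCA of Columba and Shigella subtends (((Rana,(((Melursus,Pinus),Helarctos),Oryza)),((Solenopsis,Arabidopsis),Columba),Ursus),(((Quercus,(Shigella,Puma)),Corvus),(Canis,Martes))) (15 taxa).
The first is nested inside the second, so Columba shares a more recent common ancestor with Helarctos.

Helarctos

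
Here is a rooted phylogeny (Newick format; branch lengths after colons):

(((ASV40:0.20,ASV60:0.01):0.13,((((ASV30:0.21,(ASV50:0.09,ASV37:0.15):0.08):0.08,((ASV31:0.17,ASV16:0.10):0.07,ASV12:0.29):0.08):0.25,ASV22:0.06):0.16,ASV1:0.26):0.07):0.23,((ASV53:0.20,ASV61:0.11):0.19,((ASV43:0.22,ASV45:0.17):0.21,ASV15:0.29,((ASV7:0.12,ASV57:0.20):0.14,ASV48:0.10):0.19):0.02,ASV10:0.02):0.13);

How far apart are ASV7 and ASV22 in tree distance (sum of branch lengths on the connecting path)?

1.12

The path runs ASV7 → … → MRCA → … → ASV22; the MRCA is the root of the tree.
Branch lengths along that path: 0.12 + 0.14 + 0.19 + 0.02 + 0.13 + 0.23 + 0.07 + 0.16 + 0.06 = 1.12.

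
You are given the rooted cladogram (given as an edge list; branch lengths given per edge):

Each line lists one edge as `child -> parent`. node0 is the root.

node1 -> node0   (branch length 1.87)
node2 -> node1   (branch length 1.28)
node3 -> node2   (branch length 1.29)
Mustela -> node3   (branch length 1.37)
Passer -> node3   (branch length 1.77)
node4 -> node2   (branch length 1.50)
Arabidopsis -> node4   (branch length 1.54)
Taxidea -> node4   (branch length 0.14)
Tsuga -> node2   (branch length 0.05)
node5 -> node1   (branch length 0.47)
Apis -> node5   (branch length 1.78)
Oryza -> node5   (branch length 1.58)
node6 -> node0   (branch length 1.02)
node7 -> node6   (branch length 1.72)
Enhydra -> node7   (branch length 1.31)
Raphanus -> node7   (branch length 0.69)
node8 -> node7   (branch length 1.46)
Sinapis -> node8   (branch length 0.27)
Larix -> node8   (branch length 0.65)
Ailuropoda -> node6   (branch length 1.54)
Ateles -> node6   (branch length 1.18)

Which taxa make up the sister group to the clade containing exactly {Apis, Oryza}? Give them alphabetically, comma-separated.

The clade containing exactly {Apis, Oryza} attaches to the tree at the node subtending (((Mustela,Passer),(Arabidopsis,Taxidea),Tsuga),(Apis,Oryza)).
The other lineage descending from that same node — the sister group — is ((Mustela,Passer),(Arabidopsis,Taxidea),Tsuga); its 5 tips in alphabetical order are the answer.

Arabidopsis, Mustela, Passer, Taxidea, Tsuga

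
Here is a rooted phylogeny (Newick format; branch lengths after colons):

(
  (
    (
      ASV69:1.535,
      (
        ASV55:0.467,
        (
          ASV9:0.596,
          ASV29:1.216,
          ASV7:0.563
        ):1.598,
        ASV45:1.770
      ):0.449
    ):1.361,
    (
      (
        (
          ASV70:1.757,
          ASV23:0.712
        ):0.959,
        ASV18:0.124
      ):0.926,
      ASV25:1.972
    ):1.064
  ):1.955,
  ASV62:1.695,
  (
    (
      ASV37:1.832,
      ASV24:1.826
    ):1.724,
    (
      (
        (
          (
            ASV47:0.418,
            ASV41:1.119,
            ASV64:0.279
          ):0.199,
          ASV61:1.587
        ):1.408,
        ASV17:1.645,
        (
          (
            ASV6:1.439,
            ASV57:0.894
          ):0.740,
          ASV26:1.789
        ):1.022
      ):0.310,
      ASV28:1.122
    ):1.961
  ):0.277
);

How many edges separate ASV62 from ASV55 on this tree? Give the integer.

5

The MRCA of ASV62 and ASV55 is the root of the tree.
From ASV62 up to that node: 1 branch. From ASV55 up to the same node: 4 branches. Total: 1 + 4 = 5.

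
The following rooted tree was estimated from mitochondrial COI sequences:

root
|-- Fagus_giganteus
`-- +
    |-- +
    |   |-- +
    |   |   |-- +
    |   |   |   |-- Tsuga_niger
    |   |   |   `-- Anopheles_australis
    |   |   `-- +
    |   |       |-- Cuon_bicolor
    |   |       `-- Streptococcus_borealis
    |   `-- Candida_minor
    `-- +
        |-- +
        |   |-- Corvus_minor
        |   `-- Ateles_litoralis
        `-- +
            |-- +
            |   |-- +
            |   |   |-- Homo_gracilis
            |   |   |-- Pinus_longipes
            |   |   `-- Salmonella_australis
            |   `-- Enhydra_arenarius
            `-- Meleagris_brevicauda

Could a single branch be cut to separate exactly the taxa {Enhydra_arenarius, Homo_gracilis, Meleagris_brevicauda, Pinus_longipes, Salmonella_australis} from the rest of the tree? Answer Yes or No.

Yes

The most recent common ancestor of these taxa subtends (((Homo_gracilis,Pinus_longipes,Salmonella_australis),Enhydra_arenarius),Meleagris_brevicauda).
That clade has exactly 5 tips — every listed taxon and nothing else — so the group is monophyletic.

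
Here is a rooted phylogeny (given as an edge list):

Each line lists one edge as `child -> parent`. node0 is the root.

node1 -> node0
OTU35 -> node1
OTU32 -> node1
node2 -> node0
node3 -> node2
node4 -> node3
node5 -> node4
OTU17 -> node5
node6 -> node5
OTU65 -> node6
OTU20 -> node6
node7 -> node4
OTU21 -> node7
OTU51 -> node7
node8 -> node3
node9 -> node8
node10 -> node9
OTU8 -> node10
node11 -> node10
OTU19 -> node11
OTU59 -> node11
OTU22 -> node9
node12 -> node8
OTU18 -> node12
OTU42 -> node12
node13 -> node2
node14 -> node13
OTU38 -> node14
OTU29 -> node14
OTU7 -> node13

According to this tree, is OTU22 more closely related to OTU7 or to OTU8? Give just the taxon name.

OTU8

The MRCA of OTU22 and OTU8 subtends ((OTU8,(OTU19,OTU59)),OTU22) (4 taxa).
The MRCA of OTU22 and OTU7 subtends ((((OTU17,(OTU65,OTU20)),(OTU21,OTU51)),(((OTU8,(OTU19,OTU59)),OTU22),(OTU18,OTU42))),((OTU38,OTU29),OTU7)) (14 taxa).
The first is nested inside the second, so OTU22 shares a more recent common ancestor with OTU8.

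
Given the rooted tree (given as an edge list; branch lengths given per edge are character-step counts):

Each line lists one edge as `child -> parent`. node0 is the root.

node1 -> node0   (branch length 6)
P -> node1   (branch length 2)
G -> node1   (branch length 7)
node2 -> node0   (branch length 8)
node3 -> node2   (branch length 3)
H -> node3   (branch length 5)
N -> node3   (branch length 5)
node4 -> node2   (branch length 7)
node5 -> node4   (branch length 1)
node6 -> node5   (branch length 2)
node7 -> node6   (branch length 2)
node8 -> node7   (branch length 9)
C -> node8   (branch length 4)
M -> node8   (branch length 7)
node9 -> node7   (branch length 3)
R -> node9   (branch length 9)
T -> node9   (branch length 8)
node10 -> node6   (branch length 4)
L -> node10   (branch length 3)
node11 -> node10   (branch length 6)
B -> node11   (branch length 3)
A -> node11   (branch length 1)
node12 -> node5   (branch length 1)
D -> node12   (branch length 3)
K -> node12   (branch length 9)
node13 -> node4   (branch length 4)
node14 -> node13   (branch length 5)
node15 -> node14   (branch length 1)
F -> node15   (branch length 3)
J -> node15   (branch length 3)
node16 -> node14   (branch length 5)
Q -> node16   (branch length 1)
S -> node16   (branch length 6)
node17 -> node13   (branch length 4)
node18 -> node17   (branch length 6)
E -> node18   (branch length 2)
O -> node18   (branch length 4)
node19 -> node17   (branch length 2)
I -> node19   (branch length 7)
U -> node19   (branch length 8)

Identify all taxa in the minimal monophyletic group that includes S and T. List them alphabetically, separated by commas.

A, B, C, D, E, F, I, J, K, L, M, O, Q, R, S, T, U

Tracing S: it sits inside (Q,S).
Tracing T: it sits inside (R,T).
The smallest clade enclosing both is (((((C,M),(R,T)),(L,(B,A))),(D,K)),(((F,J),(Q,S)),((E,O),(I,U)))); the answer is its 17 terminal taxa in alphabetical order.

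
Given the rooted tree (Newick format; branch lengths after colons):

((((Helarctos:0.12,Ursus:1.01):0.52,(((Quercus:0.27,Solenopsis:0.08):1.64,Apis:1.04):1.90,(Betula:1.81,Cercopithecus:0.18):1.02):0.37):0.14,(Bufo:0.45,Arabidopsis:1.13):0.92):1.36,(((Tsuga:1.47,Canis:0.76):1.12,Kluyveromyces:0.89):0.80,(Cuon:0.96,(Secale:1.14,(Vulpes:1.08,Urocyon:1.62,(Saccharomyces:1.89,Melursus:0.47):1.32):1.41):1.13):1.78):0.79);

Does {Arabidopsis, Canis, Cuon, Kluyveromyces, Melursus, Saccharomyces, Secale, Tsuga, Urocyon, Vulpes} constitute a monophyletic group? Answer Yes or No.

The MRCA of the listed taxa is the root, so the smallest clade containing them is the whole tree.
That clade also contains Apis, Betula, Bufo, Cercopithecus, Helarctos, Quercus, Solenopsis, Ursus, which are not in the proposed group, so the group is not monophyletic.

No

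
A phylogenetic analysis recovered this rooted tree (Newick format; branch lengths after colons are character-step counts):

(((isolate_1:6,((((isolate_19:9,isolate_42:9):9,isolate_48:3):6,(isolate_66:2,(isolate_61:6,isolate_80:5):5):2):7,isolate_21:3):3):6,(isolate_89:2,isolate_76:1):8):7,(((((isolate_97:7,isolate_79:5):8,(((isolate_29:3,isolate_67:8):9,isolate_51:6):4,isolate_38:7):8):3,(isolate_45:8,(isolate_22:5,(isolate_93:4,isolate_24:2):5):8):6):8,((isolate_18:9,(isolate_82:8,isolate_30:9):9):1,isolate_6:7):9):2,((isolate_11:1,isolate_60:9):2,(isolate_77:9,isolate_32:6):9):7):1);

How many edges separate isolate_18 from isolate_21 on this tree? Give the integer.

The MRCA of isolate_18 and isolate_21 is the root of the tree.
From isolate_18 up to that node: 5 branches. From isolate_21 up to the same node: 4 branches. Total: 5 + 4 = 9.

9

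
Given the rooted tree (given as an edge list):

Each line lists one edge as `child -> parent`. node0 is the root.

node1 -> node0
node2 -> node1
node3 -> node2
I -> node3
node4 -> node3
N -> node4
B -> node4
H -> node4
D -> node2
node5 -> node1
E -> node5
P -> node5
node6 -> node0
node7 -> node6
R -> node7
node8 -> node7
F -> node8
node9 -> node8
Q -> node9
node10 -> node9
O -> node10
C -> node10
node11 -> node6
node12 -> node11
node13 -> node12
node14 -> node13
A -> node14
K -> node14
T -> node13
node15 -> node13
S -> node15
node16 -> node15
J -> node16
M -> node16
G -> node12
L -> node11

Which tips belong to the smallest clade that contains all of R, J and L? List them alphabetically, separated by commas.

A, C, F, G, J, K, L, M, O, Q, R, S, T

Tracing R: it sits inside (R,(F,(Q,(O,C)))).
Tracing J: it sits inside (J,M).
Tracing L: it sits inside ((((A,K),T,(S,(J,M))),G),L).
The smallest clade enclosing all 3 is ((R,(F,(Q,(O,C)))),((((A,K),T,(S,(J,M))),G),L)); the answer is its 13 terminal taxa in alphabetical order.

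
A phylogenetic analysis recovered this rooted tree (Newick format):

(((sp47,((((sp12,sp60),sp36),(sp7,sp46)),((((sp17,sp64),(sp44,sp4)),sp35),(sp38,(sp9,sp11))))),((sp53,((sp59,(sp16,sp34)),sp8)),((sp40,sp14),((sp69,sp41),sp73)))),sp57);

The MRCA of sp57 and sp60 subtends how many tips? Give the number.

25

The MRCA of sp57 and sp60 is the root, so the clade is the entire tree.
That clade contains 25 terminal taxa: sp11, sp12, sp14, sp16, sp17, sp34, sp35, sp36, sp38, sp4, sp40, sp41, sp44, sp46, sp47, sp53, sp57, sp59, sp60, sp64, sp69, sp7, sp73, sp8, sp9.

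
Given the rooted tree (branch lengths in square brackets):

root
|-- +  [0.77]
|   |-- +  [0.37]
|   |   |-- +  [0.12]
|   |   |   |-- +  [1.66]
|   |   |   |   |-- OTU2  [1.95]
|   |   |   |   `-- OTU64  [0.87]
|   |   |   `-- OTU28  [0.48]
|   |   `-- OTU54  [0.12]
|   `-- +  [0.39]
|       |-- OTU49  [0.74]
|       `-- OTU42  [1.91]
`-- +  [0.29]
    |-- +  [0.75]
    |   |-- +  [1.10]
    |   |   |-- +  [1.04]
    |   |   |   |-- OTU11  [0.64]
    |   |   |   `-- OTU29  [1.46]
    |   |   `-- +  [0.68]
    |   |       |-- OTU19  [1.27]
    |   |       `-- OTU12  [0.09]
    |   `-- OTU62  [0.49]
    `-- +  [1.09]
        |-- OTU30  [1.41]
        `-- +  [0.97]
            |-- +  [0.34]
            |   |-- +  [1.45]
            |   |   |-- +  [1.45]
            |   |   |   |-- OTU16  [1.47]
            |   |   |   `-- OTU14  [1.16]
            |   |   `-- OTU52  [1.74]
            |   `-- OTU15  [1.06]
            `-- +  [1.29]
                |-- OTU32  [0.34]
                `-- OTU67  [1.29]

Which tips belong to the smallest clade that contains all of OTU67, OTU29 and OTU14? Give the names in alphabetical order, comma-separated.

OTU11, OTU12, OTU14, OTU15, OTU16, OTU19, OTU29, OTU30, OTU32, OTU52, OTU62, OTU67

Tracing OTU67: it sits inside (OTU32,OTU67).
Tracing OTU29: it sits inside (OTU11,OTU29).
Tracing OTU14: it sits inside (OTU16,OTU14).
The smallest clade enclosing all 3 is ((((OTU11,OTU29),(OTU19,OTU12)),OTU62),(OTU30,((((OTU16,OTU14),OTU52),OTU15),(OTU32,OTU67)))); the answer is its 12 terminal taxa in alphabetical order.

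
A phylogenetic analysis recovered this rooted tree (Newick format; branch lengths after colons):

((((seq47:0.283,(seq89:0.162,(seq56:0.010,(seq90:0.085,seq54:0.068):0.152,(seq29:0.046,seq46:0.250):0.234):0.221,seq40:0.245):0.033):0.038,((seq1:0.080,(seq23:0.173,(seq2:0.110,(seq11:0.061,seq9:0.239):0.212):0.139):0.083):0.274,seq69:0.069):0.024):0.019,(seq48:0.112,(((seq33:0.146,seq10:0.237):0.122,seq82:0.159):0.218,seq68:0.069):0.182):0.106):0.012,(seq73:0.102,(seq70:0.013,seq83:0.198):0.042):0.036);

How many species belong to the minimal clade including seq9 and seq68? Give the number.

19

The MRCA of seq9 and seq68 is the node subtending (((seq47,(seq89,(seq56,(seq90,seq54),(seq29,seq46)),seq40)),((seq1,(seq23,(seq2,(seq11,seq9)))),seq69)),(seq48,(((seq33,seq10),seq82),seq68))).
That clade contains 19 terminal taxa: seq1, seq10, seq11, seq2, seq23, seq29, seq33, seq40, seq46, seq47, seq48, seq54, seq56, seq68, seq69, seq82, seq89, seq9, seq90.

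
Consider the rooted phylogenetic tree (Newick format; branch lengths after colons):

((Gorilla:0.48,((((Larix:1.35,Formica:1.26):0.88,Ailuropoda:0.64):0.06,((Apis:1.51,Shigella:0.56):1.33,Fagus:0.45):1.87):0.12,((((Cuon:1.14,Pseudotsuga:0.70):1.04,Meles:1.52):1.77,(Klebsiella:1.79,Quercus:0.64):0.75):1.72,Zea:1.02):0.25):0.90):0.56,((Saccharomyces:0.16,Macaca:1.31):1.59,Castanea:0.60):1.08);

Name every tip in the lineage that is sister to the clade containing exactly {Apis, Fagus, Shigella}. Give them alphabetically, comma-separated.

Ailuropoda, Formica, Larix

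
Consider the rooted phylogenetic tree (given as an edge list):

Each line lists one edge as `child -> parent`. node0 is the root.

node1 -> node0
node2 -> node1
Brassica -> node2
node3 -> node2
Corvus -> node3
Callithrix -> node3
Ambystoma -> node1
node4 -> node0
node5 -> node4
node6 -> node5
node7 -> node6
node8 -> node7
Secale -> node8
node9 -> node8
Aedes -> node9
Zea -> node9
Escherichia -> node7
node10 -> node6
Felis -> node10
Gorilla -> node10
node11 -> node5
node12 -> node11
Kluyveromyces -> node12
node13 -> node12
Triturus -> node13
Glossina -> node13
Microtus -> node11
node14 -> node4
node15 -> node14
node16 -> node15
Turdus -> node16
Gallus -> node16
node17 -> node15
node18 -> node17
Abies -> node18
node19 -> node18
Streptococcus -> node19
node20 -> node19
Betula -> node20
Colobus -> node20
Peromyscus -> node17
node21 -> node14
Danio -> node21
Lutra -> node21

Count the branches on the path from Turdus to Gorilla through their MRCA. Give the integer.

8

The MRCA of Turdus and Gorilla is the node subtending (((((Secale,(Aedes,Zea)),Escherichia),(Felis,Gorilla)),((Kluyveromyces,(Triturus,Glossina)),Microtus)),(((Turdus,Gallus),((Abies,(Streptococcus,(Betula,Colobus))),Peromyscus)),(Danio,Lutra))).
From Turdus up to that node: 4 branches. From Gorilla up to the same node: 4 branches. Total: 4 + 4 = 8.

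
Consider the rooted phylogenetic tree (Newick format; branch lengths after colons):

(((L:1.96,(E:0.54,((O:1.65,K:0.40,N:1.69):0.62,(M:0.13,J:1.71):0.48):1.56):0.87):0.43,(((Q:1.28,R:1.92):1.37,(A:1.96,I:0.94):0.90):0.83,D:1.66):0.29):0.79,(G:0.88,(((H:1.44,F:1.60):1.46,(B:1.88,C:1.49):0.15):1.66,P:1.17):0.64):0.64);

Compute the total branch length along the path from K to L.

The path runs K → … → MRCA → … → L; the MRCA is the node subtending (L,(E,((O,K,N),(M,J)))).
Branch lengths along that path: 0.40 + 0.62 + 1.56 + 0.87 + 1.96 = 5.41.

5.41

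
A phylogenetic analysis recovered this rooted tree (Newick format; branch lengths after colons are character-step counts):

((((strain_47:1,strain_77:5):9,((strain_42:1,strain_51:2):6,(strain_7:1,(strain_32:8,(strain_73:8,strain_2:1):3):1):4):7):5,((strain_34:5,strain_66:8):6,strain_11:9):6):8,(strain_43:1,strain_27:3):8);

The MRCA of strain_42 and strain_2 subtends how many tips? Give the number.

6

The MRCA of strain_42 and strain_2 is the node subtending ((strain_42,strain_51),(strain_7,(strain_32,(strain_73,strain_2)))).
That clade contains 6 terminal taxa: strain_2, strain_32, strain_42, strain_51, strain_7, strain_73.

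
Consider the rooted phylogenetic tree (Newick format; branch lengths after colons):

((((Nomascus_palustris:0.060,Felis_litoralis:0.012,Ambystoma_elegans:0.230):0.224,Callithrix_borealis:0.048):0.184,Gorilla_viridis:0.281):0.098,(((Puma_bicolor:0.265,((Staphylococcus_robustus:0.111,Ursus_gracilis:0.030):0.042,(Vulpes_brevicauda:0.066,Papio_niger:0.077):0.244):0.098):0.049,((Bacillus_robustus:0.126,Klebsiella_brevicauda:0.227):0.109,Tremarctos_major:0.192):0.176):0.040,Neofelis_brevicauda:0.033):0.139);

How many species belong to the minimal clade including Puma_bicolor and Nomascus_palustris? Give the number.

14

The MRCA of Puma_bicolor and Nomascus_palustris is the root, so the clade is the entire tree.
That clade contains 14 terminal taxa: Ambystoma_elegans, Bacillus_robustus, Callithrix_borealis, Felis_litoralis, Gorilla_viridis, Klebsiella_brevicauda, Neofelis_brevicauda, Nomascus_palustris, Papio_niger, Puma_bicolor, Staphylococcus_robustus, Tremarctos_major, Ursus_gracilis, Vulpes_brevicauda.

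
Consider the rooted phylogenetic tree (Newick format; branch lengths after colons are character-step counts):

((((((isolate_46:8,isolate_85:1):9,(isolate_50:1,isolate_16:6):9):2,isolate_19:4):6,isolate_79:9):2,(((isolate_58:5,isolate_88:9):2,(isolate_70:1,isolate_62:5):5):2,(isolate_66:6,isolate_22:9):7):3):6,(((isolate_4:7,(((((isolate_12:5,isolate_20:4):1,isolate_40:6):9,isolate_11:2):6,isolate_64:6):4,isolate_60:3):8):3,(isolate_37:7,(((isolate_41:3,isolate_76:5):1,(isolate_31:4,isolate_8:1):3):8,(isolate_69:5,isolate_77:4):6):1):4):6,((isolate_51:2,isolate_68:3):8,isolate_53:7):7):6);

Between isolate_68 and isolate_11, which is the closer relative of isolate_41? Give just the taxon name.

isolate_11

The MRCA of isolate_41 and isolate_11 subtends ((isolate_4,(((((isolate_12,isolate_20),isolate_40),isolate_11),isolate_64),isolate_60)),(isolate_37,(((isolate_41,isolate_76),(isolate_31,isolate_8)),(isolate_69,isolate_77)))) (14 taxa).
The MRCA of isolate_41 and isolate_68 subtends (((isolate_4,(((((isolate_12,isolate_20),isolate_40),isolate_11),isolate_64),isolate_60)),(isolate_37,(((isolate_41,isolate_76),(isolate_31,isolate_8)),(isolate_69,isolate_77)))),((isolate_51,isolate_68),isolate_53)) (17 taxa).
The first is nested inside the second, so isolate_41 shares a more recent common ancestor with isolate_11.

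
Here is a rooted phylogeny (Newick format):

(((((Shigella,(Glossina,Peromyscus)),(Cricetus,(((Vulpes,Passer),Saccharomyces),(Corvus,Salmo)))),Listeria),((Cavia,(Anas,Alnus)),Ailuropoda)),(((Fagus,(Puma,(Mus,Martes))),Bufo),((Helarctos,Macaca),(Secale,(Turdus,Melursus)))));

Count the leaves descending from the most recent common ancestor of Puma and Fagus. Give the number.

The MRCA of Puma and Fagus is the node subtending (Fagus,(Puma,(Mus,Martes))).
That clade contains 4 terminal taxa: Fagus, Martes, Mus, Puma.

4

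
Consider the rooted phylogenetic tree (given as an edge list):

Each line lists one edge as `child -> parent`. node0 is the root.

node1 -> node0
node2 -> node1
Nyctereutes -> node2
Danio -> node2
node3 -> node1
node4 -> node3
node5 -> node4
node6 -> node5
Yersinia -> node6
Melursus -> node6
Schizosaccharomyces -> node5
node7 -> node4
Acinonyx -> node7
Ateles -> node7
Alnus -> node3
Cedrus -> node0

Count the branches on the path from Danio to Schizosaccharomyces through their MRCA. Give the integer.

6

The MRCA of Danio and Schizosaccharomyces is the node subtending ((Nyctereutes,Danio),((((Yersinia,Melursus),Schizosaccharomyces),(Acinonyx,Ateles)),Alnus)).
From Danio up to that node: 2 branches. From Schizosaccharomyces up to the same node: 4 branches. Total: 2 + 4 = 6.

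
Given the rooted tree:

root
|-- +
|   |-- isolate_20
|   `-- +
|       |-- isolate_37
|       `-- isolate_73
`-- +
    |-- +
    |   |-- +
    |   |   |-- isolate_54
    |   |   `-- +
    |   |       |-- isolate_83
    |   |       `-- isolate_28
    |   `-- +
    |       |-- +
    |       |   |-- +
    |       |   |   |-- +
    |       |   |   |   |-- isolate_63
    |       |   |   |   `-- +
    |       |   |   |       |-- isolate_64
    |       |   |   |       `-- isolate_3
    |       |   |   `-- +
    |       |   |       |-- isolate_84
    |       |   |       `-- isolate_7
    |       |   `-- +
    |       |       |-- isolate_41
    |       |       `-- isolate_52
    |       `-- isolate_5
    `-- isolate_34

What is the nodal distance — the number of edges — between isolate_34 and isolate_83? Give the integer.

5

The MRCA of isolate_34 and isolate_83 is the node subtending (((isolate_54,(isolate_83,isolate_28)),((((isolate_63,(isolate_64,isolate_3)),(isolate_84,isolate_7)),(isolate_41,isolate_52)),isolate_5)),isolate_34).
From isolate_34 up to that node: 1 branch. From isolate_83 up to the same node: 4 branches. Total: 1 + 4 = 5.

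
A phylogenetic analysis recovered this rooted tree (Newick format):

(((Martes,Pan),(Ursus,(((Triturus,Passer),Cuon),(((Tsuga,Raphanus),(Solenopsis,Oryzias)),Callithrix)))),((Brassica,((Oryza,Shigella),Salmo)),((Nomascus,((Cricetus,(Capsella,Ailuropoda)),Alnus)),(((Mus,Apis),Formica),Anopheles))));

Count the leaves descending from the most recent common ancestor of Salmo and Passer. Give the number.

24

The MRCA of Salmo and Passer is the root, so the clade is the entire tree.
That clade contains 24 terminal taxa: Ailuropoda, Alnus, Anopheles, Apis, Brassica, Callithrix, Capsella, Cricetus, Cuon, Formica, Martes, Mus, Nomascus, Oryza, Oryzias, Pan, Passer, Raphanus, Salmo, Shigella, Solenopsis, Triturus, Tsuga, Ursus.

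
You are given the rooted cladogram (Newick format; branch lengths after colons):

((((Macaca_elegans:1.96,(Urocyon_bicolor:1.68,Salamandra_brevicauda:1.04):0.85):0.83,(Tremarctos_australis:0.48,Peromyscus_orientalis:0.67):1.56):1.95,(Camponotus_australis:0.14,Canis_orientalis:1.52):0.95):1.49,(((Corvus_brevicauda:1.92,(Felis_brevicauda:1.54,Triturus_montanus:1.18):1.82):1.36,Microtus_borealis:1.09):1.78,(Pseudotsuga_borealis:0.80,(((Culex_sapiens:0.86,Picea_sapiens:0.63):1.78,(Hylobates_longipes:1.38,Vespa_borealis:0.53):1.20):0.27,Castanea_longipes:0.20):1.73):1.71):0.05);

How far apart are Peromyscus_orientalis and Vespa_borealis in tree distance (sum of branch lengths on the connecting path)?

11.16

The path runs Peromyscus_orientalis → … → MRCA → … → Vespa_borealis; the MRCA is the root of the tree.
Branch lengths along that path: 0.67 + 1.56 + 1.95 + 1.49 + 0.05 + 1.71 + 1.73 + 0.27 + 1.20 + 0.53 = 11.16.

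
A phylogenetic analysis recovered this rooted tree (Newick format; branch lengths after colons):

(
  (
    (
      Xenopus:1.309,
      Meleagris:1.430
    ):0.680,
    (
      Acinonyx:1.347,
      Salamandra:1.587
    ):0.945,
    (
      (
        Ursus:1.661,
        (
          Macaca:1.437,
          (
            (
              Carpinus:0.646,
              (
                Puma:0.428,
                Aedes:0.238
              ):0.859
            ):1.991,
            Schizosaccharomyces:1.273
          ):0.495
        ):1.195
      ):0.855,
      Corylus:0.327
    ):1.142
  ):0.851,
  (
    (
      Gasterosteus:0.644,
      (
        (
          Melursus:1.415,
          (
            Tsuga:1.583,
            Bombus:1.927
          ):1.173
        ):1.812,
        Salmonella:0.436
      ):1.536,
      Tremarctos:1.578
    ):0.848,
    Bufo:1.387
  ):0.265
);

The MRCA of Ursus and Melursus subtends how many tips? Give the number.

The MRCA of Ursus and Melursus is the root, so the clade is the entire tree.
That clade contains 18 terminal taxa: Acinonyx, Aedes, Bombus, Bufo, Carpinus, Corylus, Gasterosteus, Macaca, Meleagris, Melursus, Puma, Salamandra, Salmonella, Schizosaccharomyces, Tremarctos, Tsuga, Ursus, Xenopus.

18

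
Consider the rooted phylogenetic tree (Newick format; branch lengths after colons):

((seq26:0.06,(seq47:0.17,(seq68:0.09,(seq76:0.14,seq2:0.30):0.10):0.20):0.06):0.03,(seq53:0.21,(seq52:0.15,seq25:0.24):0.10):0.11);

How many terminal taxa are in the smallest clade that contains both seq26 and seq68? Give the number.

The MRCA of seq26 and seq68 is the node subtending (seq26,(seq47,(seq68,(seq76,seq2)))).
That clade contains 5 terminal taxa: seq2, seq26, seq47, seq68, seq76.

5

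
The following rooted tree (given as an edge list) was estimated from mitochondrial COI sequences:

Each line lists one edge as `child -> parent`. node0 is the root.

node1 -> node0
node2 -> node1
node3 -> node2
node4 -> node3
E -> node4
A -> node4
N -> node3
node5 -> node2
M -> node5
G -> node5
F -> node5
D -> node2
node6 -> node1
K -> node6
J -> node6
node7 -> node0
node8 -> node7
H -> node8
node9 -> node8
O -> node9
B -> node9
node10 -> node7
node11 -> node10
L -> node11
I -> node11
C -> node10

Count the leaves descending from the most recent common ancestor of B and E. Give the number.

The MRCA of B and E is the root, so the clade is the entire tree.
That clade contains 15 terminal taxa: A, B, C, D, E, F, G, H, I, J, K, L, M, N, O.

15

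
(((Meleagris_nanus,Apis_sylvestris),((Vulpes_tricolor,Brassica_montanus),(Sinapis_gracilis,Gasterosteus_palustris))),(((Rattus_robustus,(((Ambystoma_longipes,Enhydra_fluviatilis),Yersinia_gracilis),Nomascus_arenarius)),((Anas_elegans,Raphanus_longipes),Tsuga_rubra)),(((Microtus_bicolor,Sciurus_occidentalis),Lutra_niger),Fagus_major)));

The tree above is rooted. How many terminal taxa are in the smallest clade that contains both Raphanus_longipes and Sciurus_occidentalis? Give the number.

The MRCA of Raphanus_longipes and Sciurus_occidentalis is the node subtending (((Rattus_robustus,(((Ambystoma_longipes,Enhydra_fluviatilis),Yersinia_gracilis),Nomascus_arenarius)),((Anas_elegans,Raphanus_longipes),Tsuga_rubra)),(((Microtus_bicolor,Sciurus_occidentalis),Lutra_niger),Fagus_major)).
That clade contains 12 terminal taxa: Ambystoma_longipes, Anas_elegans, Enhydra_fluviatilis, Fagus_major, Lutra_niger, Microtus_bicolor, Nomascus_arenarius, Raphanus_longipes, Rattus_robustus, Sciurus_occidentalis, Tsuga_rubra, Yersinia_gracilis.

12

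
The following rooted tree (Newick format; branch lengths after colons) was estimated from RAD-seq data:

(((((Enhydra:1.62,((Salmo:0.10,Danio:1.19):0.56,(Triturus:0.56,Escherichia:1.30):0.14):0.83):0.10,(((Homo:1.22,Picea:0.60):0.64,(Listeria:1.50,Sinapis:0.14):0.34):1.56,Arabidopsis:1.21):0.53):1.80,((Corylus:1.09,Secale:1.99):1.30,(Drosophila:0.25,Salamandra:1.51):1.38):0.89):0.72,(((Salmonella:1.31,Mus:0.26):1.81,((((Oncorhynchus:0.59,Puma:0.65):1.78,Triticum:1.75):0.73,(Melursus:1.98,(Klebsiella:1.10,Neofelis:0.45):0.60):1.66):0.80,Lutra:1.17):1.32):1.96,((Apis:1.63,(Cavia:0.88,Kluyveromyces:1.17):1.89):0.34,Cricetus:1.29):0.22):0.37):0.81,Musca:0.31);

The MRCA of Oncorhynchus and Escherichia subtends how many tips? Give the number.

27

The MRCA of Oncorhynchus and Escherichia is the node subtending ((((Enhydra,((Salmo,Danio),(Triturus,Escherichia))),(((Homo,Picea),(Listeria,Sinapis)),Arabidopsis)),((Corylus,Secale),(Drosophila,Salamandra))),(((Salmonella,Mus),((((Oncorhynchus,Puma),Triticum),(Melursus,(Klebsiella,Neofelis))),Lutra)),((Apis,(Cavia,Kluyveromyces)),Cricetus))).
That clade contains 27 terminal taxa: Apis, Arabidopsis, Cavia, Corylus, Cricetus, Danio, Drosophila, Enhydra, Escherichia, Homo, Klebsiella, Kluyveromyces, Listeria, Lutra, Melursus, Mus, Neofelis, Oncorhynchus, Picea, Puma, Salamandra, Salmo, Salmonella, Secale, Sinapis, Triticum, Triturus.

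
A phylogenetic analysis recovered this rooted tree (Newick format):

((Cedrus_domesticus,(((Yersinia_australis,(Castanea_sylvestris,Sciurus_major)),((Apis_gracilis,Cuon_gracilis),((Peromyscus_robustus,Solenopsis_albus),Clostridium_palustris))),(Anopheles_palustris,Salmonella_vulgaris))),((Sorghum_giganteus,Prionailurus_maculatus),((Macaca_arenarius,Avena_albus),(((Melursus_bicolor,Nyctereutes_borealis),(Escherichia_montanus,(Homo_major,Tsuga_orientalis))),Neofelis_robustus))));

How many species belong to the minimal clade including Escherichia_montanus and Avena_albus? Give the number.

The MRCA of Escherichia_montanus and Avena_albus is the node subtending ((Macaca_arenarius,Avena_albus),(((Melursus_bicolor,Nyctereutes_borealis),(Escherichia_montanus,(Homo_major,Tsuga_orientalis))),Neofelis_robustus)).
That clade contains 8 terminal taxa: Avena_albus, Escherichia_montanus, Homo_major, Macaca_arenarius, Melursus_bicolor, Neofelis_robustus, Nyctereutes_borealis, Tsuga_orientalis.

8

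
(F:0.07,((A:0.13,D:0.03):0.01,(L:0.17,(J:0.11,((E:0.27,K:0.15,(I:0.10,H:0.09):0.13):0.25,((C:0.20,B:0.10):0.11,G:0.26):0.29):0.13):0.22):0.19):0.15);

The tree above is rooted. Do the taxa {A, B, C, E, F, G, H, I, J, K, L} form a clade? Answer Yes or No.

No

The MRCA of the listed taxa is the root, so the smallest clade containing them is the whole tree.
That clade also contains D, which is not in the proposed group, so the group is not monophyletic.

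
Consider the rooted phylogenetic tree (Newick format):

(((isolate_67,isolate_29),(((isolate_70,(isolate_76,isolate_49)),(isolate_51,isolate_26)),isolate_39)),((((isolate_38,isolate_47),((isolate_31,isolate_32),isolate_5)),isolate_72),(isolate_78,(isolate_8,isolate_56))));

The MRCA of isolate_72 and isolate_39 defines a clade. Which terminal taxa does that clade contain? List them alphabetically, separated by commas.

isolate_26, isolate_29, isolate_31, isolate_32, isolate_38, isolate_39, isolate_47, isolate_49, isolate_5, isolate_51, isolate_56, isolate_67, isolate_70, isolate_72, isolate_76, isolate_78, isolate_8

Tracing isolate_72: it sits inside (((isolate_38,isolate_47),((isolate_31,isolate_32),isolate_5)),isolate_72).
Tracing isolate_39: it sits inside (((isolate_70,(isolate_76,isolate_49)),(isolate_51,isolate_26)),isolate_39).
The smallest clade enclosing both is the whole tree (their MRCA is the root), so the answer is all 17 tips in alphabetical order.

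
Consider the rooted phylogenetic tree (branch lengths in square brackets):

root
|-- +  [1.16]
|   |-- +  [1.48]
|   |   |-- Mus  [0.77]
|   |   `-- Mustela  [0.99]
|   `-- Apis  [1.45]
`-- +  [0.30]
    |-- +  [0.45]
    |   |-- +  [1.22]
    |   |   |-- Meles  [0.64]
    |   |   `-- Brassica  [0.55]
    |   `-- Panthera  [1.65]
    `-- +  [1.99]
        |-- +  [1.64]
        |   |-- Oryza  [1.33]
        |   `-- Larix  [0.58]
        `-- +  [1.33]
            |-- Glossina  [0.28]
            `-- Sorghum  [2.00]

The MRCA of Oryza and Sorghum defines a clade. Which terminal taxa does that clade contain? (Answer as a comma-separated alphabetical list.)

Tracing Oryza: it sits inside (Oryza,Larix).
Tracing Sorghum: it sits inside (Glossina,Sorghum).
The smallest clade enclosing both is ((Oryza,Larix),(Glossina,Sorghum)); the answer is its 4 terminal taxa in alphabetical order.

Glossina, Larix, Oryza, Sorghum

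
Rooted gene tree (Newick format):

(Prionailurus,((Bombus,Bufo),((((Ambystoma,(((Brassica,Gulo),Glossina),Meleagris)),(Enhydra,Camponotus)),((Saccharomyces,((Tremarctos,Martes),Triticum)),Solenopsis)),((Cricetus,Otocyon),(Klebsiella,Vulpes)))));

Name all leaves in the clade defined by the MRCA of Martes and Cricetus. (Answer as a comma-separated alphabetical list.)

Tracing Martes: it sits inside (Tremarctos,Martes).
Tracing Cricetus: it sits inside (Cricetus,Otocyon).
The smallest clade enclosing both is ((((Ambystoma,(((Brassica,Gulo),Glossina),Meleagris)),(Enhydra,Camponotus)),((Saccharomyces,((Tremarctos,Martes),Triticum)),Solenopsis)),((Cricetus,Otocyon),(Klebsiella,Vulpes))); the answer is its 16 terminal taxa in alphabetical order.

Ambystoma, Brassica, Camponotus, Cricetus, Enhydra, Glossina, Gulo, Klebsiella, Martes, Meleagris, Otocyon, Saccharomyces, Solenopsis, Tremarctos, Triticum, Vulpes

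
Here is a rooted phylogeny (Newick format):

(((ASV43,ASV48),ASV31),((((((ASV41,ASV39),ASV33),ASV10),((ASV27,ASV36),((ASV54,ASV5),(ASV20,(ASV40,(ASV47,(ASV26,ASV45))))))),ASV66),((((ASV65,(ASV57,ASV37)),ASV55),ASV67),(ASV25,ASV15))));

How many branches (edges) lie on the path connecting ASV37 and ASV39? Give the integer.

The MRCA of ASV37 and ASV39 is the node subtending ((((((ASV41,ASV39),ASV33),ASV10),((ASV27,ASV36),((ASV54,ASV5),(ASV20,(ASV40,(ASV47,(ASV26,ASV45))))))),ASV66),((((ASV65,(ASV57,ASV37)),ASV55),ASV67),(ASV25,ASV15))).
From ASV37 up to that node: 6 branches. From ASV39 up to the same node: 6 branches. Total: 6 + 6 = 12.

12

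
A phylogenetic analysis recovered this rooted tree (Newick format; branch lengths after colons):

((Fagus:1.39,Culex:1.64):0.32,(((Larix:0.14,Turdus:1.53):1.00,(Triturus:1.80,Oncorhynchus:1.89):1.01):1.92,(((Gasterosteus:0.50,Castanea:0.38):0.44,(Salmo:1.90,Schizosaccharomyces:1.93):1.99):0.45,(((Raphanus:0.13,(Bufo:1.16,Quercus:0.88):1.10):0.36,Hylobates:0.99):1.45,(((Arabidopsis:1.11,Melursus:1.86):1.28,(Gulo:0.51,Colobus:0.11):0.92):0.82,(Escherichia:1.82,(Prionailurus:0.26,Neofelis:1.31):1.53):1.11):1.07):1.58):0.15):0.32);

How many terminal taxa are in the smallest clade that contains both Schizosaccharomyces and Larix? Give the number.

The MRCA of Schizosaccharomyces and Larix is the node subtending (((Larix,Turdus),(Triturus,Oncorhynchus)),(((Gasterosteus,Castanea),(Salmo,Schizosaccharomyces)),(((Raphanus,(Bufo,Quercus)),Hylobates),(((Arabidopsis,Melursus),(Gulo,Colobus)),(Escherichia,(Prionailurus,Neofelis)))))).
That clade contains 19 terminal taxa: Arabidopsis, Bufo, Castanea, Colobus, Escherichia, Gasterosteus, Gulo, Hylobates, Larix, Melursus, Neofelis, Oncorhynchus, Prionailurus, Quercus, Raphanus, Salmo, Schizosaccharomyces, Triturus, Turdus.

19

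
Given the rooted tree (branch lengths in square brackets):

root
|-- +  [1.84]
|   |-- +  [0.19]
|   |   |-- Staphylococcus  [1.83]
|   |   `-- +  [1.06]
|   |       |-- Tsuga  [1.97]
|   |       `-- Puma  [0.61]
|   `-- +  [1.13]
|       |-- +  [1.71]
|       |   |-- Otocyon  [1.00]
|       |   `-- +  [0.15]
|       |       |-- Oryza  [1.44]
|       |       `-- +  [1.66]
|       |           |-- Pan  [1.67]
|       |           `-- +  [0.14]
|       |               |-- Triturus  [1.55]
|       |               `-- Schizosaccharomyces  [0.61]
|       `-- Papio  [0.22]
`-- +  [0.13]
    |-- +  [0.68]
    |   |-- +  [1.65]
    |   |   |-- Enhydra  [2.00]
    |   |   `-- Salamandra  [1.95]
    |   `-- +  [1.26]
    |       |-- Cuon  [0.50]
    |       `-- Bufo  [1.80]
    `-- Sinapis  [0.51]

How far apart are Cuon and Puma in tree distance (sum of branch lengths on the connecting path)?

6.27

The path runs Cuon → … → MRCA → … → Puma; the MRCA is the root of the tree.
Branch lengths along that path: 0.50 + 1.26 + 0.68 + 0.13 + 1.84 + 0.19 + 1.06 + 0.61 = 6.27.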